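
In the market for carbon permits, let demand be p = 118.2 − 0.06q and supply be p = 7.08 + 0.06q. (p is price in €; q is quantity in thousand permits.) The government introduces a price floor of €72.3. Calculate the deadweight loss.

Competitive equilibrium: 118.2 − 0.06q = 7.08 + 0.06q → q* = 926, p* = 62.64.
At the floor p = 72.3, quantity demanded = (118.2 − 72.3)/0.06 = 765.
Sellers' marginal cost at q' = 765: 7.08 + 0.06·765 = 52.98.
Δq = 926 − 765 = 161; wedge = 72.3 − 52.98 = 19.32.
DWL = ½ × 161 × 19.32 = €1555.26 thousand.

€1555.26 thousand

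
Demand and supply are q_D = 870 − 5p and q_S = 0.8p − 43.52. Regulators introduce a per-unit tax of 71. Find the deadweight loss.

1738.28

In inverse form: demand p = 174 − 0.2q, supply p = 54.4 + 1.25q.
Competitive equilibrium: 174 − 0.2q = 54.4 + 1.25q → q* = 82.4828, p* = 157.5034.
With the tax, the buyer price exceeds the seller price by 71: (174 − 0.2q) − (54.4 + 1.25q) = 71 → q' = 33.5172.
Δq = 82.4828 − 33.5172 = 48.9656; the wedge equals the tax, 71.
Deadweight loss = ½ × 48.9656 × 71 = 1738.28.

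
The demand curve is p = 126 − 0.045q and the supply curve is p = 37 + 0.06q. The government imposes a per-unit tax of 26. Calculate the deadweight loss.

Competitive equilibrium: 126 − 0.045q = 37 + 0.06q → q* = 847.619, p* = 87.8571.
With the tax, the buyer price exceeds the seller price by 26: (126 − 0.045q) − (37 + 0.06q) = 26 → q' = 600.
Δq = 847.619 − 600 = 247.619; the wedge equals the tax, 26.
DWL = ½ × 247.619 × 26 = 3219.05.

3219.05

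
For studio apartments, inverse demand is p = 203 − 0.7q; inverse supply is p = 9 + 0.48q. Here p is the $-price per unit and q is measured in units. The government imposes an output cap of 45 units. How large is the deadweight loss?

Competitive equilibrium: 203 − 0.7q = 9 + 0.48q → q* = 164.4068, p* = 87.9153.
At q = 45: demand price = 203 − 0.7·45 = 171.5; supply price = 9 + 0.48·45 = 30.6.
Δq = 164.4068 − 45 = 119.4068; wedge = 171.5 − 30.6 = 140.9.
The triangle = ½ × 119.4068 × 140.9 = $8412.21.

$8412.21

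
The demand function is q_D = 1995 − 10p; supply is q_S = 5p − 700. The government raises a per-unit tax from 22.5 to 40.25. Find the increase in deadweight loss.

1856.35

In inverse form: demand p = 199.5 − 0.1q, supply p = 140 + 0.2q.
Competitive equilibrium: 199.5 − 0.1q = 140 + 0.2q → q* = 198.3333, p* = 179.6667.
For a per-unit tax t: Δq = t/0.3, so DWL = ½·t·(t/0.3) = t²/0.6.
At t = 22.5: DWL = 843.75. At t = 40.25: DWL = 2700.104.
Increase = 2700.104 − 843.75 = 1856.35.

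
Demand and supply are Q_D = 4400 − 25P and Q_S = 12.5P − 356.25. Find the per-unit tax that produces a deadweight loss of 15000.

In inverse form: demand P = 176 − 0.04Q, supply P = 28.5 + 0.08Q.
Competitive equilibrium: 176 − 0.04Q = 28.5 + 0.08Q → Q* = 1229.1667, P* = 126.8333.
A tax t gives ΔQ = t/0.12 and wedge t, so DWL = t²/0.24.
t²/0.24 = 15000 → t² = 3600 → t = 60.

60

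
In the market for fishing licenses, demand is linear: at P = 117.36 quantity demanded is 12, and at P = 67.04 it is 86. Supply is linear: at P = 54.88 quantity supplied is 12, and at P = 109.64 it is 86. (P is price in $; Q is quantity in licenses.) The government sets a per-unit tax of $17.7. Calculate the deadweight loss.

$110.31

Demand slope = (67.04 − 117.36)/(86 − 12) = −0.68, so P = 125.52 − 0.68Q.
Supply slope = (109.64 − 54.88)/(86 − 12) = 0.74, so P = 46 + 0.74Q.
Competitive equilibrium: 125.52 − 0.68Q = 46 + 0.74Q → Q* = 56, P* = 87.44.
With the tax, the buyer price exceeds the seller price by 17.7: (125.52 − 0.68Q) − (46 + 0.74Q) = 17.7 → Q' = 43.5352.
ΔQ = 56 − 43.5352 = 12.4648; the wedge equals the tax, 17.7.
Welfare loss = ½ × 12.4648 × 17.7 = $110.31.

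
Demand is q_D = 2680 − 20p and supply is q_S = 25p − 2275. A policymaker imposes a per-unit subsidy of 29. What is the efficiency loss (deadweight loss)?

In inverse form: demand p = 134 − 0.05q, supply p = 91 + 0.04q.
Competitive equilibrium: 134 − 0.05q = 91 + 0.04q → q* = 477.7778, p* = 110.1111.
The subsidy lowers effective supply by 29: p = 62 + 0.04q.
New quantity: 134 − 0.05q = 62 + 0.04q → q' = 800.
Overproduction Δq = 800 − 477.7778 = 322.2222; wedge = subsidy = 29.
Deadweight loss = ½ × 322.2222 × 29 = 4672.22.

4672.22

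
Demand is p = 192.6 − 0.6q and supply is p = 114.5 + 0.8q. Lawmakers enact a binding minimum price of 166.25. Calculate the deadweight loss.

Competitive equilibrium: 192.6 − 0.6q = 114.5 + 0.8q → q* = 55.7857, p* = 159.1286.
At the floor p = 166.25, quantity demanded = (192.6 − 166.25)/0.6 = 43.9167.
Sellers' marginal cost at q' = 43.9167: 114.5 + 0.8·43.9167 = 149.6334.
Δq = 55.7857 − 43.9167 = 11.869; wedge = 166.25 − 149.6334 = 16.6166.
The triangle = ½ × 11.869 × 16.6166 = 98.61.

98.61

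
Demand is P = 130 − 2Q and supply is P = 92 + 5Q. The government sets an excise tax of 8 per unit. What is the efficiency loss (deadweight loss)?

Competitive equilibrium: 130 − 2Q = 92 + 5Q → Q* = 5.4286, P* = 119.1429.
With the tax, the buyer price exceeds the seller price by 8: (130 − 2Q) − (92 + 5Q) = 8 → Q' = 4.2857.
ΔQ = 5.4286 − 4.2857 = 1.1429; the wedge equals the tax, 8.
Deadweight loss = ½ × 1.1429 × 8 = 4.57.

4.57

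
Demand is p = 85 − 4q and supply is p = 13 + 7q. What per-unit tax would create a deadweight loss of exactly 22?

Competitive equilibrium: 85 − 4q = 13 + 7q → q* = 6.5455, p* = 58.8182.
A tax t gives Δq = t/11 and wedge t, so DWL = t²/22.
t²/22 = 22 → t² = 484 → t = 22.

22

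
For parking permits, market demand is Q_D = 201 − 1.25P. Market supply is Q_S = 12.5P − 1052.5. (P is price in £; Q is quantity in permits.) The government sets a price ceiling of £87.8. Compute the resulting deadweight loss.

In inverse form: demand P = 160.8 − 0.8Q, supply P = 84.2 + 0.08Q.
Competitive equilibrium: 160.8 − 0.8Q = 84.2 + 0.08Q → Q* = 87.0455, P* = 91.1636.
At the ceiling P = 87.8, quantity supplied = (87.8 − 84.2)/0.08 = 45.
Willingness to pay at Q' = 45: 160.8 − 0.8·45 = 124.8.
ΔQ = 87.0455 − 45 = 42.0455; wedge = 124.8 − 87.8 = 37.
DWL = ½ × 42.0455 × 37 = £777.84.

£777.84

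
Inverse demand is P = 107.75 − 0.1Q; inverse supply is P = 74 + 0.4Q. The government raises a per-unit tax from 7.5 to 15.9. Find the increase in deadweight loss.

Competitive equilibrium: 107.75 − 0.1Q = 74 + 0.4Q → Q* = 67.5, P* = 101.
For a per-unit tax t: ΔQ = t/0.5, so DWL = ½·t·(t/0.5) = t²/1.
At t = 7.5: DWL = 56.25. At t = 15.9: DWL = 252.81.
Increase = 252.81 − 56.25 = 196.56.

196.56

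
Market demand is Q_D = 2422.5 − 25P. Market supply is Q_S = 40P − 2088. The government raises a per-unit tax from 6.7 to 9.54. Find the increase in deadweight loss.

354.78

In inverse form: demand P = 96.9 − 0.04Q, supply P = 52.2 + 0.025Q.
Competitive equilibrium: 96.9 − 0.04Q = 52.2 + 0.025Q → Q* = 687.6923, P* = 69.3923.
For a per-unit tax t: ΔQ = t/0.065, so DWL = ½·t·(t/0.065) = t²/0.13.
At t = 6.7: DWL = 345.308. At t = 9.54: DWL = 700.089.
Increase = 700.089 − 345.308 = 354.78.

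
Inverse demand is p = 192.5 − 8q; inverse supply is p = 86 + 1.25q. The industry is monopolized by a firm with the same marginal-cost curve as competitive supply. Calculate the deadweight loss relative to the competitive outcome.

Competitive equilibrium: 192.5 − 8q = 86 + 1.25q → q* = 11.51351, p* = 100.39189.
Marginal revenue: MR = 192.5 − 16q. Set MR = MC: 192.5 − 16q = 86 + 1.25q → q_m = 6.17391.
Price p_m = 192.5 − 8·6.17391 = 143.10872; MC(q_m) = 86 + 1.25·6.17391 = 93.71739.
Competitive q* = 11.51351, so Δq = 5.3396; wedge = 143.10872 − 93.71739 = 49.39133.
Deadweight loss = ½ × 5.3396 × 49.39133 = 131.86.

131.86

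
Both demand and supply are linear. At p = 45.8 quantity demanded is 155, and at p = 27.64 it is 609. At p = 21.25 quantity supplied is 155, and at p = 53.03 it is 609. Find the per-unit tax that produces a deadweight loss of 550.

11

Demand slope = (27.64 − 45.8)/(609 − 155) = −0.04, so p = 52 − 0.04q.
Supply slope = (53.03 − 21.25)/(609 − 155) = 0.07, so p = 10.4 + 0.07q.
Competitive equilibrium: 52 − 0.04q = 10.4 + 0.07q → q* = 378.1818, p* = 36.8727.
A tax t gives Δq = t/0.11 and wedge t, so DWL = t²/0.22.
t²/0.22 = 550 → t² = 121 → t = 11.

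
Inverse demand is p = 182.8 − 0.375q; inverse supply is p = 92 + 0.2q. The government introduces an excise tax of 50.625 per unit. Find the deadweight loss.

Competitive equilibrium: 182.8 − 0.375q = 92 + 0.2q → q* = 157.913, p* = 123.5826.
With the tax, the buyer price exceeds the seller price by 50.625: (182.8 − 0.375q) − (92 + 0.2q) = 50.625 → q' = 69.8696.
Δq = 157.913 − 69.8696 = 88.0434; the wedge equals the tax, 50.625.
The triangle = ½ × 88.0434 × 50.625 = 2228.60.

2228.60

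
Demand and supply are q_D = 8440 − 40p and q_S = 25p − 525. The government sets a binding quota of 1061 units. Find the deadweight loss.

112688.24

In inverse form: demand p = 211 − 0.025q, supply p = 21 + 0.04q.
Competitive equilibrium: 211 − 0.025q = 21 + 0.04q → q* = 2923.0769, p* = 137.9231.
At q = 1061: demand price = 211 − 0.025·1061 = 184.475; supply price = 21 + 0.04·1061 = 63.44.
Δq = 2923.0769 − 1061 = 1862.0769; wedge = 184.475 − 63.44 = 121.035.
DWL = ½ × 1862.0769 × 121.035 = 112688.24.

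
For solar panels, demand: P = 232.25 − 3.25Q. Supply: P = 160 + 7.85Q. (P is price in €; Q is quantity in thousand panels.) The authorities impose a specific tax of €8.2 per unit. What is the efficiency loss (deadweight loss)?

€3.03 thousand

Competitive equilibrium: 232.25 − 3.25Q = 160 + 7.85Q → Q* = 6.509, P* = 211.0957.
With the tax, the buyer price exceeds the seller price by 8.2: (232.25 − 3.25Q) − (160 + 7.85Q) = 8.2 → Q' = 5.7703.
ΔQ = 6.509 − 5.7703 = 0.7387; the wedge equals the tax, 8.2.
DWL = ½ × 0.7387 × 8.2 = €3.03 thousand.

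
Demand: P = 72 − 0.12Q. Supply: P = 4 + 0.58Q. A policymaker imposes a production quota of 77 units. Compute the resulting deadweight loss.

Competitive equilibrium: 72 − 0.12Q = 4 + 0.58Q → Q* = 97.1429, P* = 60.3429.
At Q = 77: demand price = 72 − 0.12·77 = 62.76; supply price = 4 + 0.58·77 = 48.66.
ΔQ = 97.1429 − 77 = 20.1429; wedge = 62.76 − 48.66 = 14.1.
Deadweight loss = ½ × 20.1429 × 14.1 = 142.01.

142.01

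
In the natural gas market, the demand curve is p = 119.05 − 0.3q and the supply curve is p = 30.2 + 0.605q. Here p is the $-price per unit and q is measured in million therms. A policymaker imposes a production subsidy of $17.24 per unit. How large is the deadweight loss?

$164.21 million

Competitive equilibrium: 119.05 − 0.3q = 30.2 + 0.605q → q* = 98.1768, p* = 89.597.
The subsidy lowers effective supply by 17.24: p = 12.96 + 0.605q.
New quantity: 119.05 − 0.3q = 12.96 + 0.605q → q' = 117.2265.
Overproduction Δq = 117.2265 − 98.1768 = 19.0497; wedge = subsidy = 17.24.
Deadweight loss = ½ × 19.0497 × 17.24 = $164.21 million.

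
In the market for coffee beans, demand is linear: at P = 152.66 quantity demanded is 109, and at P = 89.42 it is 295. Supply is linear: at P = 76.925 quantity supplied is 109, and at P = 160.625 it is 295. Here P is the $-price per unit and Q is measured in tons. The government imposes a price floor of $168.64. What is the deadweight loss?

$8062.35

Demand slope = (89.42 − 152.66)/(295 − 109) = −0.34, so P = 189.72 − 0.34Q.
Supply slope = (160.625 − 76.925)/(295 − 109) = 0.45, so P = 27.875 + 0.45Q.
Competitive equilibrium: 189.72 − 0.34Q = 27.875 + 0.45Q → Q* = 204.8671, P* = 120.0652.
At the floor P = 168.64, quantity demanded = (189.72 − 168.64)/0.34 = 62.
Sellers' marginal cost at Q' = 62: 27.875 + 0.45·62 = 55.775.
ΔQ = 204.8671 − 62 = 142.8671; wedge = 168.64 − 55.775 = 112.865.
Deadweight loss = ½ × 142.8671 × 112.865 = $8062.35.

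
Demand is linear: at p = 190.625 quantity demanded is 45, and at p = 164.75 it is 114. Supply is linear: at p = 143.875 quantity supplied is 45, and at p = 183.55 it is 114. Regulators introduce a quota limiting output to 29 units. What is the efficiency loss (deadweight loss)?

2019.90

Demand slope = (164.75 − 190.625)/(114 − 45) = −0.375, so p = 207.5 − 0.375q.
Supply slope = (183.55 − 143.875)/(114 − 45) = 0.575, so p = 118 + 0.575q.
Competitive equilibrium: 207.5 − 0.375q = 118 + 0.575q → q* = 94.2105, p* = 172.1711.
At q = 29: demand price = 207.5 − 0.375·29 = 196.625; supply price = 118 + 0.575·29 = 134.675.
Δq = 94.2105 − 29 = 65.2105; wedge = 196.625 − 134.675 = 61.95.
Welfare loss = ½ × 65.2105 × 61.95 = 2019.90.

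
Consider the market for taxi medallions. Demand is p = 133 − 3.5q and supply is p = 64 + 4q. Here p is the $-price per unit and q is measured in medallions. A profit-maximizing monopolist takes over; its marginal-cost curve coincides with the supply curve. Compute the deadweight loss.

$32.13

Competitive equilibrium: 133 − 3.5q = 64 + 4q → q* = 9.2, p* = 100.8.
Marginal revenue: MR = 133 − 7q. Set MR = MC: 133 − 7q = 64 + 4q → q_m = 6.2727.
Price p_m = 133 − 3.5·6.2727 = 111.0456; MC(q_m) = 64 + 4·6.2727 = 89.0908.
Competitive q* = 9.2, so Δq = 2.9273; wedge = 111.0456 − 89.0908 = 21.9548.
The triangle = ½ × 2.9273 × 21.9548 = $32.13.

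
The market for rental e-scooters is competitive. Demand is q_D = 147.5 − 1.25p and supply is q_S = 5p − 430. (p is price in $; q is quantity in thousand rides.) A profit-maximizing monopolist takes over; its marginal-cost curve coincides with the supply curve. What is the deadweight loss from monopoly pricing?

In inverse form: demand p = 118 − 0.8q, supply p = 86 + 0.2q.
Competitive equilibrium: 118 − 0.8q = 86 + 0.2q → q* = 32, p* = 92.4.
Marginal revenue: MR = 118 − 1.6q. Set MR = MC: 118 − 1.6q = 86 + 0.2q → q_m = 17.7778.
Price p_m = 118 − 0.8·17.7778 = 103.7778; MC(q_m) = 86 + 0.2·17.7778 = 89.5556.
Competitive q* = 32, so Δq = 14.2222; wedge = 103.7778 − 89.5556 = 14.2222.
The triangle = ½ × 14.2222 × 14.2222 = $101.14 thousand.

$101.14 thousand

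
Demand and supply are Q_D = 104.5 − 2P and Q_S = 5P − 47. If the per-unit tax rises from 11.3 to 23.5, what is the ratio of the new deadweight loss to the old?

4.325

In inverse form: demand P = 52.25 − 0.5Q, supply P = 9.4 + 0.2Q.
Competitive equilibrium: 52.25 − 0.5Q = 9.4 + 0.2Q → Q* = 61.2143, P* = 21.6429.
For a per-unit tax t: ΔQ = t/0.7, so DWL = ½·t·(t/0.7) = t²/1.4.
At t = 11.3: DWL = 91.207. At t = 23.5: DWL = 394.464.
Ratio = (23.5/11.3)² = 4.325.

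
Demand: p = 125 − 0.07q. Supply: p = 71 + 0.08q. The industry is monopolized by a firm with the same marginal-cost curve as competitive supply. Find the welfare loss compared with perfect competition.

984.05

Competitive equilibrium: 125 − 0.07q = 71 + 0.08q → q* = 360, p* = 99.8.
Marginal revenue: MR = 125 − 0.14q. Set MR = MC: 125 − 0.14q = 71 + 0.08q → q_m = 245.4545.
Price p_m = 125 − 0.07·245.4545 = 107.8182; MC(q_m) = 71 + 0.08·245.4545 = 90.6364.
Competitive q* = 360, so Δq = 114.5455; wedge = 107.8182 − 90.6364 = 17.1818.
Welfare loss = ½ × 114.5455 × 17.1818 = 984.05.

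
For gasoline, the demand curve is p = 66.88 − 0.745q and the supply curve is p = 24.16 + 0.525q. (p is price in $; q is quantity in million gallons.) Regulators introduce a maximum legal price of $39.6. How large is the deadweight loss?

$11.35 million

Competitive equilibrium: 66.88 − 0.745q = 24.16 + 0.525q → q* = 33.6378, p* = 41.8198.
At the ceiling p = 39.6, quantity supplied = (39.6 − 24.16)/0.525 = 29.4095.
Willingness to pay at q' = 29.4095: 66.88 − 0.745·29.4095 = 44.9699.
Δq = 33.6378 − 29.4095 = 4.2283; wedge = 44.9699 − 39.6 = 5.3699.
The triangle = ½ × 4.2283 × 5.3699 = $11.35 million.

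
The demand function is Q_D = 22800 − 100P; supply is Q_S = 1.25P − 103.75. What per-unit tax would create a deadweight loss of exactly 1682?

52.2

In inverse form: demand P = 228 − 0.01Q, supply P = 83 + 0.8Q.
Competitive equilibrium: 228 − 0.01Q = 83 + 0.8Q → Q* = 179.0123, P* = 226.2099.
A tax t gives ΔQ = t/0.81 and wedge t, so DWL = t²/1.62.
t²/1.62 = 1682 → t² = 2724.84 → t = 52.2.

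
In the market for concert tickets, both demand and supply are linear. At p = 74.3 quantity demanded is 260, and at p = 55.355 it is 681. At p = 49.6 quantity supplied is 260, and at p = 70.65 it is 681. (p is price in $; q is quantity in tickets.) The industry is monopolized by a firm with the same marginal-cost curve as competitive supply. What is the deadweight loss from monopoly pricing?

$1326.99

Demand slope = (55.355 − 74.3)/(681 − 260) = −0.045, so p = 86 − 0.045q.
Supply slope = (70.65 − 49.6)/(681 − 260) = 0.05, so p = 36.6 + 0.05q.
Competitive equilibrium: 86 − 0.045q = 36.6 + 0.05q → q* = 520, p* = 62.6.
Marginal revenue: MR = 86 − 0.09q. Set MR = MC: 86 − 0.09q = 36.6 + 0.05q → q_m = 352.8571.
Price p_m = 86 − 0.045·352.8571 = 70.1214; MC(q_m) = 36.6 + 0.05·352.8571 = 54.2429.
Competitive q* = 520, so Δq = 167.1429; wedge = 70.1214 − 54.2429 = 15.8785.
DWL = ½ × 167.1429 × 15.8785 = $1326.99.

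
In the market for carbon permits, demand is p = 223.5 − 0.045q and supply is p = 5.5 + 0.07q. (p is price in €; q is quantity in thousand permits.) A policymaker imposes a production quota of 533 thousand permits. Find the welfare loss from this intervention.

Competitive equilibrium: 223.5 − 0.045q = 5.5 + 0.07q → q* = 1895.65217, p* = 138.19565.
At q = 533: demand price = 223.5 − 0.045·533 = 199.515; supply price = 5.5 + 0.07·533 = 42.81.
Δq = 1895.65217 − 533 = 1362.65217; wedge = 199.515 − 42.81 = 156.705.
Deadweight loss = ½ × 1362.65217 × 156.705 = €106767.20 thousand.

€106767.20 thousand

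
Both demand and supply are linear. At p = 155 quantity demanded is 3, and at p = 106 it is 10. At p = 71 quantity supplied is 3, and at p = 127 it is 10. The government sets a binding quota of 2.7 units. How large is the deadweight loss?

261.075

Demand slope = (106 − 155)/(10 − 3) = −7, so p = 176 − 7q.
Supply slope = (127 − 71)/(10 − 3) = 8, so p = 47 + 8q.
Competitive equilibrium: 176 − 7q = 47 + 8q → q* = 8.6, p* = 115.8.
At q = 2.7: demand price = 176 − 7·2.7 = 157.1; supply price = 47 + 8·2.7 = 68.6.
Δq = 8.6 − 2.7 = 5.9; wedge = 157.1 − 68.6 = 88.5.
The triangle = ½ × 5.9 × 88.5 = 261.075.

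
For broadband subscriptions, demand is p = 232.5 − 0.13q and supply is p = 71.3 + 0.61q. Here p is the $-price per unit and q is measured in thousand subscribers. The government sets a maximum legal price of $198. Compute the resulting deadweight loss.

$37.99 thousand

Competitive equilibrium: 232.5 − 0.13q = 71.3 + 0.61q → q* = 217.8378, p* = 204.1811.
At the ceiling p = 198, quantity supplied = (198 − 71.3)/0.61 = 207.7049.
Willingness to pay at q' = 207.7049: 232.5 − 0.13·207.7049 = 205.4984.
Δq = 217.8378 − 207.7049 = 10.1329; wedge = 205.4984 − 198 = 7.4984.
DWL = ½ × 10.1329 × 7.4984 = $37.99 thousand.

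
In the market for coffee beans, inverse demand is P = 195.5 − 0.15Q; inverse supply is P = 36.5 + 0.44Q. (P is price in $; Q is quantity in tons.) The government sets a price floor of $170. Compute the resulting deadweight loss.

Competitive equilibrium: 195.5 − 0.15Q = 36.5 + 0.44Q → Q* = 269.4915, P* = 155.0763.
At the floor P = 170, quantity demanded = (195.5 − 170)/0.15 = 170.
Sellers' marginal cost at Q' = 170: 36.5 + 0.44·170 = 111.3.
ΔQ = 269.4915 − 170 = 99.4915; wedge = 170 − 111.3 = 58.7.
Welfare loss = ½ × 99.4915 × 58.7 = $2920.08.

$2920.08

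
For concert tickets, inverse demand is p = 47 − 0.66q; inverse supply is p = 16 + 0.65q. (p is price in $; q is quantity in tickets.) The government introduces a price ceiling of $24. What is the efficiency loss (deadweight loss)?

$84.47

Competitive equilibrium: 47 − 0.66q = 16 + 0.65q → q* = 23.6641, p* = 31.3817.
At the ceiling p = 24, quantity supplied = (24 − 16)/0.65 = 12.3077.
Willingness to pay at q' = 12.3077: 47 − 0.66·12.3077 = 38.8769.
Δq = 23.6641 − 12.3077 = 11.3564; wedge = 38.8769 − 24 = 14.8769.
The triangle = ½ × 11.3564 × 14.8769 = $84.47.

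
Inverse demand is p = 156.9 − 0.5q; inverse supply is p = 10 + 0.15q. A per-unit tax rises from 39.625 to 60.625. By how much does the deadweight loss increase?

1619.42

Competitive equilibrium: 156.9 − 0.5q = 10 + 0.15q → q* = 226, p* = 43.9.
For a per-unit tax t: Δq = t/0.65, so DWL = ½·t·(t/0.65) = t²/1.3.
At t = 39.625: DWL = 1207.8. At t = 60.625: DWL = 2827.224.
Increase = 2827.224 − 1207.8 = 1619.42.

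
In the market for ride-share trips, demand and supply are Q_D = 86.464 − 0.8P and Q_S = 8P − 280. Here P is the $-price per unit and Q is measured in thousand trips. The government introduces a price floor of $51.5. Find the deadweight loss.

$42.75 thousand

In inverse form: demand P = 108.08 − 1.25Q, supply P = 35 + 0.125Q.
Competitive equilibrium: 108.08 − 1.25Q = 35 + 0.125Q → Q* = 53.1491, P* = 41.6436.
At the floor P = 51.5, quantity demanded = (108.08 − 51.5)/1.25 = 45.264.
Sellers' marginal cost at Q' = 45.264: 35 + 0.125·45.264 = 40.658.
ΔQ = 53.1491 − 45.264 = 7.8851; wedge = 51.5 − 40.658 = 10.842.
Welfare loss = ½ × 7.8851 × 10.842 = $42.75 thousand.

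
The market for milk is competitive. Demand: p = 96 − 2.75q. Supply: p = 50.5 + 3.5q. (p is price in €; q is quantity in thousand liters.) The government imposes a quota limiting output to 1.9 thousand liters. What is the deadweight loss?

Competitive equilibrium: 96 − 2.75q = 50.5 + 3.5q → q* = 7.28, p* = 75.98.
At q = 1.9: demand price = 96 − 2.75·1.9 = 90.775; supply price = 50.5 + 3.5·1.9 = 57.15.
Δq = 7.28 − 1.9 = 5.38; wedge = 90.775 − 57.15 = 33.625.
Deadweight loss = ½ × 5.38 × 33.625 = €90.45 thousand.

€90.45 thousand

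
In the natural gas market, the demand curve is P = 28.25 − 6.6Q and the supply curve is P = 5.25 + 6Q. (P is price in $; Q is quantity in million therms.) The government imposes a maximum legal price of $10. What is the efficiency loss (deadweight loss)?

Competitive equilibrium: 28.25 − 6.6Q = 5.25 + 6Q → Q* = 1.8254, P* = 16.2024.
At the ceiling P = 10, quantity supplied = (10 − 5.25)/6 = 0.7917.
Willingness to pay at Q' = 0.7917: 28.25 − 6.6·0.7917 = 23.0248.
ΔQ = 1.8254 − 0.7917 = 1.0337; wedge = 23.0248 − 10 = 13.0248.
The triangle = ½ × 1.0337 × 13.0248 = $6.73 million.

$6.73 million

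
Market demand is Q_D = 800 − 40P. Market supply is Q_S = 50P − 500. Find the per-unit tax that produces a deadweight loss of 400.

In inverse form: demand P = 20 − 0.025Q, supply P = 10 + 0.02Q.
Competitive equilibrium: 20 − 0.025Q = 10 + 0.02Q → Q* = 222.2222, P* = 14.4444.
A tax t gives ΔQ = t/0.045 and wedge t, so DWL = t²/0.09.
t²/0.09 = 400 → t² = 36 → t = 6.

6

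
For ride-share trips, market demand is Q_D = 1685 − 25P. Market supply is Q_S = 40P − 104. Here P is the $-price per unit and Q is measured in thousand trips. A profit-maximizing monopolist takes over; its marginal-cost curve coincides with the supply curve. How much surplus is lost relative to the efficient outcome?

In inverse form: demand P = 67.4 − 0.04Q, supply P = 2.6 + 0.025Q.
Competitive equilibrium: 67.4 − 0.04Q = 2.6 + 0.025Q → Q* = 996.9231, P* = 27.5231.
Marginal revenue: MR = 67.4 − 0.08Q. Set MR = MC: 67.4 − 0.08Q = 2.6 + 0.025Q → Q_m = 617.1429.
Price P_m = 67.4 − 0.04·617.1429 = 42.7143; MC(Q_m) = 2.6 + 0.025·617.1429 = 18.0286.
Competitive Q* = 996.9231, so ΔQ = 379.7802; wedge = 42.7143 − 18.0286 = 24.6857.
DWL = ½ × 379.7802 × 24.6857 = $4687.57 thousand.

$4687.57 thousand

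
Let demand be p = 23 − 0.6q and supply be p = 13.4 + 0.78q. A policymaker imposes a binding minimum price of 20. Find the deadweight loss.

2.64

Competitive equilibrium: 23 − 0.6q = 13.4 + 0.78q → q* = 6.9565, p* = 18.8261.
At the floor p = 20, quantity demanded = (23 − 20)/0.6 = 5.
Sellers' marginal cost at q' = 5: 13.4 + 0.78·5 = 17.3.
Δq = 6.9565 − 5 = 1.9565; wedge = 20 − 17.3 = 2.7.
Welfare loss = ½ × 1.9565 × 2.7 = 2.64.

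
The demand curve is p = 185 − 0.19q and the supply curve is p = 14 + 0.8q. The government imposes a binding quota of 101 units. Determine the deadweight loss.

Competitive equilibrium: 185 − 0.19q = 14 + 0.8q → q* = 172.7273, p* = 152.1818.
At q = 101: demand price = 185 − 0.19·101 = 165.81; supply price = 14 + 0.8·101 = 94.8.
Δq = 172.7273 − 101 = 71.7273; wedge = 165.81 − 94.8 = 71.01.
Welfare loss = ½ × 71.7273 × 71.01 = 2546.68.

2546.68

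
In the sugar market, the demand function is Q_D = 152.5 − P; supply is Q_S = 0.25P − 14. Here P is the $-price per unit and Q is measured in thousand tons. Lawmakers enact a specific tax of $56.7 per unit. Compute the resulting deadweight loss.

In inverse form: demand P = 152.5 − Q, supply P = 56 + 4Q.
Competitive equilibrium: 152.5 − Q = 56 + 4Q → Q* = 19.3, P* = 133.2.
With the tax, the buyer price exceeds the seller price by 56.7: (152.5 − Q) − (56 + 4Q) = 56.7 → Q' = 7.96.
ΔQ = 19.3 − 7.96 = 11.34; the wedge equals the tax, 56.7.
DWL = ½ × 11.34 × 56.7 = $321.489 thousand.

$321.489 thousand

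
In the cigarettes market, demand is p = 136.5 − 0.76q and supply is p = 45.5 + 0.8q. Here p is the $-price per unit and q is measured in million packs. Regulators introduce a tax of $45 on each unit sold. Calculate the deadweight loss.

$649.04 million

Competitive equilibrium: 136.5 − 0.76q = 45.5 + 0.8q → q* = 58.3333, p* = 92.1667.
With the tax, the buyer price exceeds the seller price by 45: (136.5 − 0.76q) − (45.5 + 0.8q) = 45 → q' = 29.4872.
Δq = 58.3333 − 29.4872 = 28.8461; the wedge equals the tax, 45.
DWL = ½ × 28.8461 × 45 = $649.04 million.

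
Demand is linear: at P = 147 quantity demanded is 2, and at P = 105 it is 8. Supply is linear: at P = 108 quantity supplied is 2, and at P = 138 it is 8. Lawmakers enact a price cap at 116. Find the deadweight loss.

16.335

Demand slope = (105 − 147)/(8 − 2) = −7, so P = 161 − 7Q.
Supply slope = (138 − 108)/(8 − 2) = 5, so P = 98 + 5Q.
Competitive equilibrium: 161 − 7Q = 98 + 5Q → Q* = 5.25, P* = 124.25.
At the ceiling P = 116, quantity supplied = (116 − 98)/5 = 3.6.
Willingness to pay at Q' = 3.6: 161 − 7·3.6 = 135.8.
ΔQ = 5.25 − 3.6 = 1.65; wedge = 135.8 − 116 = 19.8.
Deadweight loss = ½ × 1.65 × 19.8 = 16.335.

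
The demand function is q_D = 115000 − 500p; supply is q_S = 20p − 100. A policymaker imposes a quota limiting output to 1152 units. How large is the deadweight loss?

In inverse form: demand p = 230 − 0.002q, supply p = 5 + 0.05q.
Competitive equilibrium: 230 − 0.002q = 5 + 0.05q → q* = 4326.9231, p* = 221.3462.
At q = 1152: demand price = 230 − 0.002·1152 = 227.696; supply price = 5 + 0.05·1152 = 62.6.
Δq = 4326.9231 − 1152 = 3174.9231; wedge = 227.696 − 62.6 = 165.096.
DWL = ½ × 3174.9231 × 165.096 = 262083.55.

262083.55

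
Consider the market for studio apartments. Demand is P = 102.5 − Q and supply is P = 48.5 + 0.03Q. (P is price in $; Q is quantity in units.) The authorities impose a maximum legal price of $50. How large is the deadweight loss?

Competitive equilibrium: 102.5 − Q = 48.5 + 0.03Q → Q* = 52.4272, P* = 50.0728.
At the ceiling P = 50, quantity supplied = (50 − 48.5)/0.03 = 50.
Willingness to pay at Q' = 50: 102.5 − 1·50 = 52.5.
ΔQ = 52.4272 − 50 = 2.4272; wedge = 52.5 − 50 = 2.5.
The triangle = ½ × 2.4272 × 2.5 = $3.03.

$3.03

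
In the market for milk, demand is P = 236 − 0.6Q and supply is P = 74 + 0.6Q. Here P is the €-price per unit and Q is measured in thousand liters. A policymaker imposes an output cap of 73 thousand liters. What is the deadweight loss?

€2306.40 thousand

Competitive equilibrium: 236 − 0.6Q = 74 + 0.6Q → Q* = 135, P* = 155.
At Q = 73: demand price = 236 − 0.6·73 = 192.2; supply price = 74 + 0.6·73 = 117.8.
ΔQ = 135 − 73 = 62; wedge = 192.2 − 117.8 = 74.4.
The triangle = ½ × 62 × 74.4 = €2306.40 thousand.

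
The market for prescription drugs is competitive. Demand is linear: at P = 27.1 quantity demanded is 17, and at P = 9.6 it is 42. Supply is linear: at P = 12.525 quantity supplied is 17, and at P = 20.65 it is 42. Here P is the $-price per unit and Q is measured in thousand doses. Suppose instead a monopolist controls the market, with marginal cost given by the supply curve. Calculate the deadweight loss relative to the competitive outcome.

Demand slope = (9.6 − 27.1)/(42 − 17) = −0.7, so P = 39 − 0.7Q.
Supply slope = (20.65 − 12.525)/(42 − 17) = 0.325, so P = 7 + 0.325Q.
Competitive equilibrium: 39 − 0.7Q = 7 + 0.325Q → Q* = 31.2195, P* = 17.1463.
Marginal revenue: MR = 39 − 1.4Q. Set MR = MC: 39 − 1.4Q = 7 + 0.325Q → Q_m = 18.5507.
Price P_m = 39 − 0.7·18.5507 = 26.0145; MC(Q_m) = 7 + 0.325·18.5507 = 13.029.
Competitive Q* = 31.2195, so ΔQ = 12.6688; wedge = 26.0145 − 13.029 = 12.9855.
Welfare loss = ½ × 12.6688 × 12.9855 = $82.26 thousand.

$82.26 thousand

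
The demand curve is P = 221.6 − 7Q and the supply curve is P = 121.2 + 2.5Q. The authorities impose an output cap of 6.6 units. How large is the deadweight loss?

Competitive equilibrium: 221.6 − 7Q = 121.2 + 2.5Q → Q* = 10.5684, P* = 147.6211.
At Q = 6.6: demand price = 221.6 − 7·6.6 = 175.4; supply price = 121.2 + 2.5·6.6 = 137.7.
ΔQ = 10.5684 − 6.6 = 3.9684; wedge = 175.4 − 137.7 = 37.7.
Deadweight loss = ½ × 3.9684 × 37.7 = 74.80.

74.80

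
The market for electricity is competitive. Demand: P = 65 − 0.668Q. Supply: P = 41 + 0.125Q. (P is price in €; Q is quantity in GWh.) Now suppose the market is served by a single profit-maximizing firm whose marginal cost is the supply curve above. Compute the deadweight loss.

€75.92

Competitive equilibrium: 65 − 0.668Q = 41 + 0.125Q → Q* = 30.2648, P* = 44.7831.
Marginal revenue: MR = 65 − 1.336Q. Set MR = MC: 65 − 1.336Q = 41 + 0.125Q → Q_m = 16.4271.
Price P_m = 65 − 0.668·16.4271 = 54.0267; MC(Q_m) = 41 + 0.125·16.4271 = 43.0534.
Competitive Q* = 30.2648, so ΔQ = 13.8377; wedge = 54.0267 − 43.0534 = 10.9733.
The triangle = ½ × 13.8377 × 10.9733 = €75.92.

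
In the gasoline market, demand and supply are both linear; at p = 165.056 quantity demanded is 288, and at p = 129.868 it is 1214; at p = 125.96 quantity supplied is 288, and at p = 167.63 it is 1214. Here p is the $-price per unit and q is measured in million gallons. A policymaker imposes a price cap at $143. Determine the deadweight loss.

Demand slope = (129.868 − 165.056)/(1214 − 288) = −0.038, so p = 176 − 0.038q.
Supply slope = (167.63 − 125.96)/(1214 − 288) = 0.045, so p = 113 + 0.045q.
Competitive equilibrium: 176 − 0.038q = 113 + 0.045q → q* = 759.0361, p* = 147.1566.
At the ceiling p = 143, quantity supplied = (143 − 113)/0.045 = 666.6667.
Willingness to pay at q' = 666.6667: 176 − 0.038·666.6667 = 150.6667.
Δq = 759.0361 − 666.6667 = 92.3694; wedge = 150.6667 − 143 = 7.6667.
The triangle = ½ × 92.3694 × 7.6667 = $354.08 million.

$354.08 million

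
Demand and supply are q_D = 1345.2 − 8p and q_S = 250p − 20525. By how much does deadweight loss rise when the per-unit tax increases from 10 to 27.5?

In inverse form: demand p = 168.15 − 0.125q, supply p = 82.1 + 0.004q.
Competitive equilibrium: 168.15 − 0.125q = 82.1 + 0.004q → q* = 667.0543, p* = 84.7682.
For a per-unit tax t: Δq = t/0.129, so DWL = ½·t·(t/0.129) = t²/0.258.
At t = 10: DWL = 387.5969. At t = 27.5: DWL = 2931.2016.
Increase = 2931.2016 − 387.5969 = 2543.60.

2543.60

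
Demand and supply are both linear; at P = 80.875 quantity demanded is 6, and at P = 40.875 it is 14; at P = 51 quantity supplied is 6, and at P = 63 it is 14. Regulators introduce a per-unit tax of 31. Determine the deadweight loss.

Demand slope = (40.875 − 80.875)/(14 − 6) = −5, so P = 110.875 − 5Q.
Supply slope = (63 − 51)/(14 − 6) = 1.5, so P = 42 + 1.5Q.
Competitive equilibrium: 110.875 − 5Q = 42 + 1.5Q → Q* = 10.5962, P* = 57.8942.
With the tax, the buyer price exceeds the seller price by 31: (110.875 − 5Q) − (42 + 1.5Q) = 31 → Q' = 5.8269.
ΔQ = 10.5962 − 5.8269 = 4.7693; the wedge equals the tax, 31.
DWL = ½ × 4.7693 × 31 = 73.92.

73.92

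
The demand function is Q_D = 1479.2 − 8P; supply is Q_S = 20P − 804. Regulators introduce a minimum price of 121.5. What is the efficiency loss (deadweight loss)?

8940.81

In inverse form: demand P = 184.9 − 0.125Q, supply P = 40.2 + 0.05Q.
Competitive equilibrium: 184.9 − 0.125Q = 40.2 + 0.05Q → Q* = 826.8571, P* = 81.5429.
At the floor P = 121.5, quantity demanded = (184.9 − 121.5)/0.125 = 507.2.
Sellers' marginal cost at Q' = 507.2: 40.2 + 0.05·507.2 = 65.56.
ΔQ = 826.8571 − 507.2 = 319.6571; wedge = 121.5 − 65.56 = 55.94.
Deadweight loss = ½ × 319.6571 × 55.94 = 8940.81.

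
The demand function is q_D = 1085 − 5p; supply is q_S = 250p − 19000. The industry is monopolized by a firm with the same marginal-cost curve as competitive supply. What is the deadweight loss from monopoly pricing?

11941.95

In inverse form: demand p = 217 − 0.2q, supply p = 76 + 0.004q.
Competitive equilibrium: 217 − 0.2q = 76 + 0.004q → q* = 691.17647, p* = 78.76471.
Marginal revenue: MR = 217 − 0.4q. Set MR = MC: 217 − 0.4q = 76 + 0.004q → q_m = 349.0099.
Price p_m = 217 − 0.2·349.0099 = 147.19802; MC(q_m) = 76 + 0.004·349.0099 = 77.39604.
Competitive q* = 691.17647, so Δq = 342.16657; wedge = 147.19802 − 77.39604 = 69.80198.
The triangle = ½ × 342.16657 × 69.80198 = 11941.95.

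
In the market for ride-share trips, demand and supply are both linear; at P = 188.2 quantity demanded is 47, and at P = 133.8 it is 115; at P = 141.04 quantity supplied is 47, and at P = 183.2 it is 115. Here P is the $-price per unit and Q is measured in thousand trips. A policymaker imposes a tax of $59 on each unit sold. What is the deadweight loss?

$1225.70 thousand

Demand slope = (133.8 − 188.2)/(115 − 47) = −0.8, so P = 225.8 − 0.8Q.
Supply slope = (183.2 − 141.04)/(115 − 47) = 0.62, so P = 111.9 + 0.62Q.
Competitive equilibrium: 225.8 − 0.8Q = 111.9 + 0.62Q → Q* = 80.2113, P* = 161.631.
With the tax, the buyer price exceeds the seller price by 59: (225.8 − 0.8Q) − (111.9 + 0.62Q) = 59 → Q' = 38.662.
ΔQ = 80.2113 − 38.662 = 41.5493; the wedge equals the tax, 59.
Welfare loss = ½ × 41.5493 × 59 = $1225.70 thousand.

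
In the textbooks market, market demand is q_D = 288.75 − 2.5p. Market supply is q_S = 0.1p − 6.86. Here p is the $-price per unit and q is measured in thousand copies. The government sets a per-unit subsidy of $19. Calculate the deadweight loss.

In inverse form: demand p = 115.5 − 0.4q, supply p = 68.6 + 10q.
Competitive equilibrium: 115.5 − 0.4q = 68.6 + 10q → q* = 4.5096, p* = 113.6962.
The subsidy lowers effective supply by 19: p = 49.6 + 10q.
New quantity: 115.5 − 0.4q = 49.6 + 10q → q' = 6.3365.
Overproduction Δq = 6.3365 − 4.5096 = 1.8269; wedge = subsidy = 19.
The triangle = ½ × 1.8269 × 19 = $17.36 thousand.

$17.36 thousand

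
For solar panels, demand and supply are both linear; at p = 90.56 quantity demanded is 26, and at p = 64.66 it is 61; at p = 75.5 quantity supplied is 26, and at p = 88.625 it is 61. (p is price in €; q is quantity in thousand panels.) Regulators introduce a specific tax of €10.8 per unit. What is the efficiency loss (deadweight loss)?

€52.30 thousand

Demand slope = (64.66 − 90.56)/(61 − 26) = −0.74, so p = 109.8 − 0.74q.
Supply slope = (88.625 − 75.5)/(61 − 26) = 0.375, so p = 65.75 + 0.375q.
Competitive equilibrium: 109.8 − 0.74q = 65.75 + 0.375q → q* = 39.5067, p* = 80.565.
With the tax, the buyer price exceeds the seller price by 10.8: (109.8 − 0.74q) − (65.75 + 0.375q) = 10.8 → q' = 29.8206.
Δq = 39.5067 − 29.8206 = 9.6861; the wedge equals the tax, 10.8.
The triangle = ½ × 9.6861 × 10.8 = €52.30 thousand.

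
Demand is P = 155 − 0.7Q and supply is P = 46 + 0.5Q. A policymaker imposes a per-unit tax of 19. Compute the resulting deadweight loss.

Competitive equilibrium: 155 − 0.7Q = 46 + 0.5Q → Q* = 90.8333, P* = 91.4167.
With the tax, the buyer price exceeds the seller price by 19: (155 − 0.7Q) − (46 + 0.5Q) = 19 → Q' = 75.
ΔQ = 90.8333 − 75 = 15.8333; the wedge equals the tax, 19.
Welfare loss = ½ × 15.8333 × 19 = 150.42.

150.42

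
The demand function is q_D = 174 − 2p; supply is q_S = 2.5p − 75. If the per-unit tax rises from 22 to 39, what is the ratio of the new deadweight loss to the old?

3.143

In inverse form: demand p = 87 − 0.5q, supply p = 30 + 0.4q.
Competitive equilibrium: 87 − 0.5q = 30 + 0.4q → q* = 63.3333, p* = 55.3333.
For a per-unit tax t: Δq = t/0.9, so DWL = ½·t·(t/0.9) = t²/1.8.
At t = 22: DWL = 268.889. At t = 39: DWL = 845.
Ratio = (39/22)² = 3.143.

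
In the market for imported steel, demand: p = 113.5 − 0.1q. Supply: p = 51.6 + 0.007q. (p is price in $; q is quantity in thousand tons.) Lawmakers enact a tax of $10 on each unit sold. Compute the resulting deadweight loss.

$467.29 thousand

Competitive equilibrium: 113.5 − 0.1q = 51.6 + 0.007q → q* = 578.5047, p* = 55.6495.
With the tax, the buyer price exceeds the seller price by 10: (113.5 − 0.1q) − (51.6 + 0.007q) = 10 → q' = 485.0467.
Δq = 578.5047 − 485.0467 = 93.458; the wedge equals the tax, 10.
Deadweight loss = ½ × 93.458 × 10 = $467.29 thousand.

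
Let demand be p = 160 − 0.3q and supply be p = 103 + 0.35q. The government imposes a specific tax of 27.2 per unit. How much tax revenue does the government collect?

Competitive equilibrium: 160 − 0.3q = 103 + 0.35q → q* = 87.6923, p* = 133.6923.
With the tax, the buyer price exceeds the seller price by 27.2: (160 − 0.3q) − (103 + 0.35q) = 27.2 → q' = 45.8462.
Tax revenue = 27.2 × 45.8462 = 1247.02.

1247.02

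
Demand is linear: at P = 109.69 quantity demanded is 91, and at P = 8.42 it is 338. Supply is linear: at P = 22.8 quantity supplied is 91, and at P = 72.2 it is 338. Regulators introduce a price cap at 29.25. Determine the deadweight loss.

Demand slope = (8.42 − 109.69)/(338 − 91) = −0.41, so P = 147 − 0.41Q.
Supply slope = (72.2 − 22.8)/(338 − 91) = 0.2, so P = 4.6 + 0.2Q.
Competitive equilibrium: 147 − 0.41Q = 4.6 + 0.2Q → Q* = 233.4426, P* = 51.2885.
At the ceiling P = 29.25, quantity supplied = (29.25 − 4.6)/0.2 = 123.25.
Willingness to pay at Q' = 123.25: 147 − 0.41·123.25 = 96.4675.
ΔQ = 233.4426 − 123.25 = 110.1926; wedge = 96.4675 − 29.25 = 67.2175.
DWL = ½ × 110.1926 × 67.2175 = 3703.44.

3703.44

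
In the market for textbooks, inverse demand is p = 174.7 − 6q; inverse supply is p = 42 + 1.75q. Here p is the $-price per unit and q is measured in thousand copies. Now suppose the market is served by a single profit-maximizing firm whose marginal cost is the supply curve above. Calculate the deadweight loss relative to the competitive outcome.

$216.33 thousand

Competitive equilibrium: 174.7 − 6q = 42 + 1.75q → q* = 17.1226, p* = 71.9645.
Marginal revenue: MR = 174.7 − 12q. Set MR = MC: 174.7 − 12q = 42 + 1.75q → q_m = 9.6509.
Price p_m = 174.7 − 6·9.6509 = 116.7946; MC(q_m) = 42 + 1.75·9.6509 = 58.8891.
Competitive q* = 17.1226, so Δq = 7.4717; wedge = 116.7946 − 58.8891 = 57.9055.
The triangle = ½ × 7.4717 × 57.9055 = $216.33 thousand.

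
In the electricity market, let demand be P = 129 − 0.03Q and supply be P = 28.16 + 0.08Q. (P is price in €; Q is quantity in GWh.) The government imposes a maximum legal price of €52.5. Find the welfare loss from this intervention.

Competitive equilibrium: 129 − 0.03Q = 28.16 + 0.08Q → Q* = 916.7273, P* = 101.4982.
At the ceiling P = 52.5, quantity supplied = (52.5 − 28.16)/0.08 = 304.25.
Willingness to pay at Q' = 304.25: 129 − 0.03·304.25 = 119.8725.
ΔQ = 916.7273 − 304.25 = 612.4773; wedge = 119.8725 − 52.5 = 67.3725.
Welfare loss = ½ × 612.4773 × 67.3725 = €20632.06.

€20632.06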